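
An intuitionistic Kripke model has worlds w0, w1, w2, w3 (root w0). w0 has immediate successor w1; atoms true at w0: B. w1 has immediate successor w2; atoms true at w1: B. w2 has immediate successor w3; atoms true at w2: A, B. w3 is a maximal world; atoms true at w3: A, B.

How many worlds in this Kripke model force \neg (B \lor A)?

w0: does not force it — w0 \nVdash \neg (B \lor A) since w0 is accessible from w0 and w0 \Vdash B \lor A.
w1: does not force it — w1 \nVdash \neg (B \lor A) since w1 is accessible from w1 and w1 \Vdash B \lor A.
w2: does not force it.
w3: does not force it.
Worlds forcing the formula: { }.

0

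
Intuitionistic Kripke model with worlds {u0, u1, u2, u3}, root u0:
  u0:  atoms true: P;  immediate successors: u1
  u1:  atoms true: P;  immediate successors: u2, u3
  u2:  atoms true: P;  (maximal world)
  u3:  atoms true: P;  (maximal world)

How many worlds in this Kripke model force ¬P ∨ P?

4

u0: forces it.
u1: forces it.
u2: forces it.
u3: forces it.
Worlds forcing the formula: {u0, u1, u2, u3}.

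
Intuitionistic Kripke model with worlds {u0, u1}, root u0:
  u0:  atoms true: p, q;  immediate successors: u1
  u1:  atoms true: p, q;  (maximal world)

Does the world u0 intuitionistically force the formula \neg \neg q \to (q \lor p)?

u0 \Vdash \neg \neg q \to (q \lor p): every world accessible from u0 that forces \neg \neg q (namely u0, u1) also forces q \lor p.

Yes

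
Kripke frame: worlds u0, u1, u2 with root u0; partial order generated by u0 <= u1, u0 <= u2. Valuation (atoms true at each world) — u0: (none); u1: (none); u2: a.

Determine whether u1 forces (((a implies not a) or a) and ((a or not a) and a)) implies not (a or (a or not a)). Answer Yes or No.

Yes

u1 forces (((a implies not a) or a) and ((a or not a) and a)) implies not (a or (a or not a)) vacuously: no world accessible from u1 forces the antecedent ((a implies not a) or a) and ((a or not a) and a).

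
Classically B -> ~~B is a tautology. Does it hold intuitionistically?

This is double-negation introduction, which is intuitionistically derivable.
If a world forces B then every accessible world forces B (persistence), so none forces ~B; hence ~~B.

Yes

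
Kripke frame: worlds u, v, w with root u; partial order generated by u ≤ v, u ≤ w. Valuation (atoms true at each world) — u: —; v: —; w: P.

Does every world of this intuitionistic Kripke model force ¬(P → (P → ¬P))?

Not every world: u ⊮ ¬(P → (P → ¬P)).
u ⊮ ¬(P → (P → ¬P)) since v is accessible from u and v ⊩ P → (P → ¬P).
v ⊩ P → (P → ¬P) vacuously: no world accessible from v forces the antecedent P.

No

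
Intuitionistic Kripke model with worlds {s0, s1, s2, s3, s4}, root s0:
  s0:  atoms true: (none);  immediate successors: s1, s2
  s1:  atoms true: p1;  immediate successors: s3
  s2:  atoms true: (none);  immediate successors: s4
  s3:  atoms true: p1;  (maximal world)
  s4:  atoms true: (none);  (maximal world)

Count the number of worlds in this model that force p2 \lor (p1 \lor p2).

s0: does not force it — s0 \nVdash p2 \lor (p1 \lor p2): neither disjunct is forced at s0.
s1: forces it.
s2: does not force it — s2 \nVdash p2 \lor (p1 \lor p2): neither disjunct is forced at s2.
s3: forces it.
s4: does not force it — s4 \nVdash p2 \lor (p1 \lor p2): neither disjunct is forced at s4.
Worlds forcing the formula: {s1, s3}.

2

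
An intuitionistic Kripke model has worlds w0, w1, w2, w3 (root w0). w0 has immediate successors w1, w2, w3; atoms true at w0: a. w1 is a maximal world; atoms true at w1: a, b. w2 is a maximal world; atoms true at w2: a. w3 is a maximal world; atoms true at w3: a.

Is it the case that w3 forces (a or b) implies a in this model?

Yes

w3 forces (a or b) implies a: every world accessible from w3 that forces a or b (namely w3) also forces a.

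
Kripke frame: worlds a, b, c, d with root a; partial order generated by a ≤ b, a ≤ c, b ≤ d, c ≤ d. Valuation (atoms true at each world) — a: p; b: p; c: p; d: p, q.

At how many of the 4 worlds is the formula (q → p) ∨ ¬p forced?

4

a: forces it.
b: forces it.
c: forces it.
d: forces it.
Worlds forcing the formula: {a, b, c, d}.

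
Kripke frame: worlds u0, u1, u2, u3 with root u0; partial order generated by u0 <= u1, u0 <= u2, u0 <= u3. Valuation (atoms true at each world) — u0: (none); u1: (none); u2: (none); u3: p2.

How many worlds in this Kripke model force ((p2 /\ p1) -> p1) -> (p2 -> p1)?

2

u0: does not force it — u0 ||-/- ((p2 /\ p1) -> p1) -> (p2 -> p1): already at u0 itself, u0 ||- (p2 /\ p1) -> p1 but u0 ||-/- p2 -> p1.
u1: forces it.
u2: forces it.
u3: does not force it — u3 ||-/- ((p2 /\ p1) -> p1) -> (p2 -> p1): already at u3 itself, u3 ||- (p2 /\ p1) -> p1 but u3 ||-/- p2 -> p1.
Worlds forcing the formula: {u1, u2}.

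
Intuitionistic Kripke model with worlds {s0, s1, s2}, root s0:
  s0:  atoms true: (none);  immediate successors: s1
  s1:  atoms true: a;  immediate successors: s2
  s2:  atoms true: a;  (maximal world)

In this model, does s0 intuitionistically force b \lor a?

No

s0 \nVdash b \lor a: neither disjunct is forced at s0.
s0 lacks atom b, so s0 \nVdash b.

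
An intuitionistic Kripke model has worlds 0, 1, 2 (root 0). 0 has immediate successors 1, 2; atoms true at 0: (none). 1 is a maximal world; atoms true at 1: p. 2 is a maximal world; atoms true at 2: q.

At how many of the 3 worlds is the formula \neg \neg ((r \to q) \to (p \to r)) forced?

1

0: does not force it — 0 \nVdash \neg \neg ((r \to q) \to (p \to r)) since 1 is accessible from 0 and 1 \Vdash \neg ((r \to q) \to (p \to r)).
1: does not force it — 1 \nVdash \neg \neg ((r \to q) \to (p \to r)) since 1 is accessible from 1 and 1 \Vdash \neg ((r \to q) \to (p \to r)).
2: forces it.
Worlds forcing the formula: {2}.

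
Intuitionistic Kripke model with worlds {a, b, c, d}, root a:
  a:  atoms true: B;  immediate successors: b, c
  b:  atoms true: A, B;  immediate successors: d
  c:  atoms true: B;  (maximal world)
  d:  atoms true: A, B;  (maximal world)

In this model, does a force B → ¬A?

No

a ⊮ B → ¬A: already at a itself, a ⊩ B but a ⊮ ¬A.
a ⊮ ¬A since b is accessible from a and b ⊩ A.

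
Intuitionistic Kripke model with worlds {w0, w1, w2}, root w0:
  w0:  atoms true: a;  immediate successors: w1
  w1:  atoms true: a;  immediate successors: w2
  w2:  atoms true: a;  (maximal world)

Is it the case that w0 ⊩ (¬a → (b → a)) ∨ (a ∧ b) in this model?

w0 ⊩ (¬a → (b → a)) ∨ (a ∧ b) via the disjunct ¬a → (b → a).

Yes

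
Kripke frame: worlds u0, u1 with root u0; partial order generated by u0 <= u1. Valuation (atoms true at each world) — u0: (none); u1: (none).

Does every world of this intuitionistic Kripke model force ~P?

Yes

u0 ||- ~P: no world accessible from u0 forces P.
Since the root u0 forces ~P and forcing is persistent (monotone upward), every world forces it.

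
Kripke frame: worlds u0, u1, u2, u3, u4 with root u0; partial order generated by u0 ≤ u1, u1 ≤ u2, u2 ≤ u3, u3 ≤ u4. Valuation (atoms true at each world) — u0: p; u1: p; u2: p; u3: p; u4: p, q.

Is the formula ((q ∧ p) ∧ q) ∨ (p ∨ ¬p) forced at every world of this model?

Yes

u0 ⊩ ((q ∧ p) ∧ q) ∨ (p ∨ ¬p) via the disjunct p ∨ ¬p.
Since the root u0 forces ((q ∧ p) ∧ q) ∨ (p ∨ ¬p) and forcing is persistent (monotone upward), every world forces it.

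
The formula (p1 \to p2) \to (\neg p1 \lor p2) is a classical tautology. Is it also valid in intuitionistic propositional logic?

This is the material-implication-as-disjunction principle, which is not intuitionistically valid.
A Kripke countermodel: worlds 0, 1; order generated by 0 \le 1; atoms true at each world — 0:{}; 1:{p1,p2}.
0 \nVdash (p1 \to p2) \to (\neg p1 \lor p2): already at 0 itself, 0 \Vdash p1 \to p2 but 0 \nVdash \neg p1 \lor p2.
0 \nVdash \neg p1 \lor p2: neither disjunct is forced at 0.
0 \nVdash \neg p1 since 1 is accessible from 0 and 1 \Vdash p1.
So the root 0 does not force the formula.

No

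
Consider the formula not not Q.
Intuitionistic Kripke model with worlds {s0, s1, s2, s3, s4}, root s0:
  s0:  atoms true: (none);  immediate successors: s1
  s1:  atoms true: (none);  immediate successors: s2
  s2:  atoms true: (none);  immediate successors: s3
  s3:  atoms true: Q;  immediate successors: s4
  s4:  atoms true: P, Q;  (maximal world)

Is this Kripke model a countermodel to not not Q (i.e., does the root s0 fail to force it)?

s0 forces not not Q: no world accessible from s0 forces not Q.
So the root s0 forces not not Q; the model is not a countermodel.

No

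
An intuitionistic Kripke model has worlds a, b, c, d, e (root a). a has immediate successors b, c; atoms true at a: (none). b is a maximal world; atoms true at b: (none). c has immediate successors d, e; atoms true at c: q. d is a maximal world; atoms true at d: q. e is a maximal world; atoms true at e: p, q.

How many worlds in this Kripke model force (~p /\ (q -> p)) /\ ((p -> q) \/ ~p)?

a: does not force it — a ||-/- (~p /\ (q -> p)) /\ ((p -> q) \/ ~p) since a fails ~p /\ (q -> p).
b: forces it.
c: does not force it.
d: does not force it.
e: does not force it.
Worlds forcing the formula: {b}.

1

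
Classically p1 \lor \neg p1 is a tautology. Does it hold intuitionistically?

No

This is the law of excluded middle, which is not intuitionistically valid.
A Kripke countermodel: worlds u0, u1; order generated by u0 \le u1; atoms true at each world — u0:{}; u1:{p1}.
u0 \nVdash p1 \lor \neg p1: neither disjunct is forced at u0.
u0 lacks atom p1, so u0 \nVdash p1.
So the root u0 does not force the formula.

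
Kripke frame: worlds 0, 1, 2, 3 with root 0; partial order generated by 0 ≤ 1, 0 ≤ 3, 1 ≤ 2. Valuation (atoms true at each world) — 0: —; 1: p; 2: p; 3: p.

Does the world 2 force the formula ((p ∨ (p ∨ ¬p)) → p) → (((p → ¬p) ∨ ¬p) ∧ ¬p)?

No

2 ⊮ ((p ∨ (p ∨ ¬p)) → p) → (((p → ¬p) ∨ ¬p) ∧ ¬p): already at 2 itself, 2 ⊩ (p ∨ (p ∨ ¬p)) → p but 2 ⊮ ((p → ¬p) ∨ ¬p) ∧ ¬p.
2 ⊮ ((p → ¬p) ∨ ¬p) ∧ ¬p since 2 fails (p → ¬p) ∨ ¬p.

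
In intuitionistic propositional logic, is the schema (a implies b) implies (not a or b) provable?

No

This is the material-implication-as-disjunction principle, which is not intuitionistically valid.
A Kripke countermodel: worlds w0, w1; order generated by w0 <= w1; atoms true at each world — w0:{}; w1:{a,b}.
w0 does not force (a implies b) implies (not a or b): already at w0 itself, w0 forces a implies b but w0 does not force not a or b.
w0 does not force not a or b: neither disjunct is forced at w0.
w0 does not force not a since w1 is accessible from w0 and w1 forces a.
So the root w0 does not force the formula.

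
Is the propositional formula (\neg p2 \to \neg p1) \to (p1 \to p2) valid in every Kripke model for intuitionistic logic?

This is the converse of contraposition, which is not intuitionistically valid.
A Kripke countermodel: worlds u, v; order generated by u \le v; atoms true at each world — u:{p1}; v:{p1,p2}.
u \nVdash (\neg p2 \to \neg p1) \to (p1 \to p2): already at u itself, u \Vdash \neg p2 \to \neg p1 but u \nVdash p1 \to p2.
u \nVdash p1 \to p2: already at u itself, u \Vdash p1 but u \nVdash p2.
u lacks atom p2, so u \nVdash p2.
So the root u does not force the formula.

No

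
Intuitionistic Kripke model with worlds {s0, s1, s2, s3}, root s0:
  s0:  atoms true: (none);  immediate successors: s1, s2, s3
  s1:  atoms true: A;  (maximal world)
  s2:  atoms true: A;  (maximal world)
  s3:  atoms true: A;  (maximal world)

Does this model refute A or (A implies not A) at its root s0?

s0 does not force A or (A implies not A): neither disjunct is forced at s0.
s0 lacks atom A, so s0 does not force A.
So the root s0 does not force A or (A implies not A); the model is a countermodel.

Yes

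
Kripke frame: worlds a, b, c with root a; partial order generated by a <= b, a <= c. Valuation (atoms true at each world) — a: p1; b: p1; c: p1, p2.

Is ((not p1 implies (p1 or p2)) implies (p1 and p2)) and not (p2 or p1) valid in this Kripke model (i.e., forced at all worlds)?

Not every world: a does not force ((not p1 implies (p1 or p2)) implies (p1 and p2)) and not (p2 or p1).
a does not force ((not p1 implies (p1 or p2)) implies (p1 and p2)) and not (p2 or p1) since a fails (not p1 implies (p1 or p2)) implies (p1 and p2).

No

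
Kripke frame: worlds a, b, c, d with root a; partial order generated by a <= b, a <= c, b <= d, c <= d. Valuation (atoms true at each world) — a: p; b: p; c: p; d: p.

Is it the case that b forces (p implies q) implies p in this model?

b forces (p implies q) implies p vacuously: no world accessible from b forces the antecedent p implies q.

Yes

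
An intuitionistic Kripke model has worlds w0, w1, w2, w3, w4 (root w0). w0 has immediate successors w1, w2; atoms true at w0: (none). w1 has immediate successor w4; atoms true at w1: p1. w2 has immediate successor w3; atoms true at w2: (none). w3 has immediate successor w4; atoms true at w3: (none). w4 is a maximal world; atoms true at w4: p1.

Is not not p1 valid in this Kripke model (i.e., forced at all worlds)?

w0 forces not not p1: no world accessible from w0 forces not p1.
Since the root w0 forces not not p1 and forcing is persistent (monotone upward), every world forces it.

Yes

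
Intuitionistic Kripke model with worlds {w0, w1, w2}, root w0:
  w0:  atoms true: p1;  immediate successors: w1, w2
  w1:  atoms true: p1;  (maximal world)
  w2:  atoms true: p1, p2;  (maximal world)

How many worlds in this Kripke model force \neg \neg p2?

w0: does not force it — w0 \nVdash \neg \neg p2 since w1 is accessible from w0 and w1 \Vdash \neg p2.
w1: does not force it.
w2: forces it.
Worlds forcing the formula: {w2}.

1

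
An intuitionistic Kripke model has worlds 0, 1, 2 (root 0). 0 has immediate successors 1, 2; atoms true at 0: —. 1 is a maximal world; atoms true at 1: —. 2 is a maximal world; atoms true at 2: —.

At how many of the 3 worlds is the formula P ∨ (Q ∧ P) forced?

0: does not force it — 0 ⊮ P ∨ (Q ∧ P): neither disjunct is forced at 0.
1: does not force it — 1 ⊮ P ∨ (Q ∧ P): neither disjunct is forced at 1.
2: does not force it.
Worlds forcing the formula: { }.

0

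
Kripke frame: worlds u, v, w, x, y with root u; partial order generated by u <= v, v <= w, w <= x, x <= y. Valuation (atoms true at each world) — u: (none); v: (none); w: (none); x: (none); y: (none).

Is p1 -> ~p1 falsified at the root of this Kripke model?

u ||- p1 -> ~p1 vacuously: no world accessible from u forces the antecedent p1.
So the root u forces p1 -> ~p1; the model is not a countermodel.

No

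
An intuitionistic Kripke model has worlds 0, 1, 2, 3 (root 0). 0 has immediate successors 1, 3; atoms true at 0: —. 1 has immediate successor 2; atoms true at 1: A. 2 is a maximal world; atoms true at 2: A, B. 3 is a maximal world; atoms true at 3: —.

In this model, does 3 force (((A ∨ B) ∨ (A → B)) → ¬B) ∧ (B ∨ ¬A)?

Yes

3 ⊩ (((A ∨ B) ∨ (A → B)) → ¬B) ∧ (B ∨ ¬A) since 3 forces both conjuncts.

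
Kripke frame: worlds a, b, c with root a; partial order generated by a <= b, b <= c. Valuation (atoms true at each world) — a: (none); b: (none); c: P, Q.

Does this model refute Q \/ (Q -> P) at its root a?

a ||- Q \/ (Q -> P) via the disjunct Q -> P.
So the root a forces Q \/ (Q -> P); the model is not a countermodel.

No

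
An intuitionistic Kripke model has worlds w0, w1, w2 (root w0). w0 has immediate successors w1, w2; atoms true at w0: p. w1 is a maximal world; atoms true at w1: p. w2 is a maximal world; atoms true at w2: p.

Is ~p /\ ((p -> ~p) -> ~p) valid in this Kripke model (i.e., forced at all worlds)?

No

Not every world: w0 ||-/- ~p /\ ((p -> ~p) -> ~p).
w0 ||-/- ~p /\ ((p -> ~p) -> ~p) since w0 fails ~p.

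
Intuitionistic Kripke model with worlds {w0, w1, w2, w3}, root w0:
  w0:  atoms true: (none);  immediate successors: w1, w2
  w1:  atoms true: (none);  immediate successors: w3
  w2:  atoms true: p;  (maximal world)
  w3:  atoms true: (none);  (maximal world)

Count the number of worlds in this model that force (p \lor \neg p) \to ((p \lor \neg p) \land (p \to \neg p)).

2

w0: does not force it — w0 \nVdash (p \lor \neg p) \to ((p \lor \neg p) \land (p \to \neg p)): at the accessible world w2, w2 \Vdash p \lor \neg p but w2 \nVdash (p \lor \neg p) \land (p \to \neg p).
w1: forces it.
w2: does not force it — w2 \nVdash (p \lor \neg p) \to ((p \lor \neg p) \land (p \to \neg p)): already at w2 itself, w2 \Vdash p \lor \neg p but w2 \nVdash (p \lor \neg p) \land (p \to \neg p).
w3: forces it.
Worlds forcing the formula: {w1, w3}.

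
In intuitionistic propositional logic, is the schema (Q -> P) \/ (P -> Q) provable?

No

This is the Gödel–Dummett linearity axiom, which is not intuitionistically valid.
A Kripke countermodel: worlds 0, 1, 2; order generated by 0 <= 1, 0 <= 2; atoms true at each world — 0:{}; 1:{Q}; 2:{P}.
0 ||-/- (Q -> P) \/ (P -> Q): neither disjunct is forced at 0.
0 ||-/- Q -> P: at the accessible world 1, 1 ||- Q but 1 ||-/- P.
1 lacks atom P, so 1 ||-/- P.
So the root 0 does not force the formula.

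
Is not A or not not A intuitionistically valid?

No

This is the weak law of excluded middle, which is not intuitionistically valid.
A Kripke countermodel: worlds u0, u1, u2; order generated by u0 <= u1, u0 <= u2; atoms true at each world — u0:{}; u1:{A}; u2:{}.
u0 does not force not A or not not A: neither disjunct is forced at u0.
u0 does not force not A since u1 is accessible from u0 and u1 forces A.
So the root u0 does not force the formula.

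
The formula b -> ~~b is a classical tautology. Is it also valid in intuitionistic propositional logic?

This is double-negation introduction, which is intuitionistically derivable.
If a world forces b then every accessible world forces b (persistence), so none forces ~b; hence ~~b.

Yes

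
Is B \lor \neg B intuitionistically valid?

This is the law of excluded middle, which is not intuitionistically valid.
A Kripke countermodel: worlds w0, w1; order generated by w0 \le w1; atoms true at each world — w0:{}; w1:{B}.
w0 \nVdash B \lor \neg B: neither disjunct is forced at w0.
w0 lacks atom B, so w0 \nVdash B.
So the root w0 does not force the formula.

No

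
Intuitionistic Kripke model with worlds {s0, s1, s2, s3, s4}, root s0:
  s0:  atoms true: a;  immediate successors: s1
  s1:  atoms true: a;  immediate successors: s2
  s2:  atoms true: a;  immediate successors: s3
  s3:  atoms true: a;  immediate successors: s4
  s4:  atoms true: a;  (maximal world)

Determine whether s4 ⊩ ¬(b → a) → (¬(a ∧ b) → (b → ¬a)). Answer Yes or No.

Yes

s4 ⊩ ¬(b → a) → (¬(a ∧ b) → (b → ¬a)) vacuously: no world accessible from s4 forces the antecedent ¬(b → a).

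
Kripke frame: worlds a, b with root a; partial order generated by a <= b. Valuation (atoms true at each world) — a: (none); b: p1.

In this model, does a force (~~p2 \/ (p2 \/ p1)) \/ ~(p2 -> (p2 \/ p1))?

No

a ||-/- (~~p2 \/ (p2 \/ p1)) \/ ~(p2 -> (p2 \/ p1)): neither disjunct is forced at a.
a ||-/- ~~p2 \/ (p2 \/ p1): neither disjunct is forced at a.
a ||-/- ~~p2 since a is accessible from a and a ||- ~p2.
a ||- ~p2: no world accessible from a forces p2.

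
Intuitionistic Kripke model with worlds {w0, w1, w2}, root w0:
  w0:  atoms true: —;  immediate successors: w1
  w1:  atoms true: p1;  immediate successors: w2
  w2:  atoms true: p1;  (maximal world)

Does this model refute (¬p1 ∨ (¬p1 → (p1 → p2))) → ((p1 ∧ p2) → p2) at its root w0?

w0 ⊩ (¬p1 ∨ (¬p1 → (p1 → p2))) → ((p1 ∧ p2) → p2): every world accessible from w0 that forces ¬p1 ∨ (¬p1 → (p1 → p2)) (namely w0, w1, w2) also forces (p1 ∧ p2) → p2.
So the root w0 forces (¬p1 ∨ (¬p1 → (p1 → p2))) → ((p1 ∧ p2) → p2); the model is not a countermodel.

No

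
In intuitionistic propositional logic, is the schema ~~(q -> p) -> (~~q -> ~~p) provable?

Yes

This is the distribution of double negation over implication, which is intuitionistically derivable.
Assume ~~(q -> p) and ~~q; suppose ~p. Then q -> p would give ~q (by contraposition), contradicting ~~q; so ~(q -> p), contradicting ~~(q -> p). Hence ~~p.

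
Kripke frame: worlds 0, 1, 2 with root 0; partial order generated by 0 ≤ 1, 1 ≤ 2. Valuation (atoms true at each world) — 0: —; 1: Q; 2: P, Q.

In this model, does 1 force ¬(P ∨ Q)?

1 ⊮ ¬(P ∨ Q) since 1 is accessible from 1 and 1 ⊩ P ∨ Q.
1 ⊩ P ∨ Q via the disjunct Q.

No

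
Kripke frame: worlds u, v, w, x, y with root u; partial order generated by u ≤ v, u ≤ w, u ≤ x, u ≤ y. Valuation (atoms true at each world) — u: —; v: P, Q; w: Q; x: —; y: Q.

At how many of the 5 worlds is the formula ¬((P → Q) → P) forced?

3

u: does not force it — u ⊮ ¬((P → Q) → P) since v is accessible from u and v ⊩ (P → Q) → P.
v: does not force it — v ⊮ ¬((P → Q) → P) since v is accessible from v and v ⊩ (P → Q) → P.
w: forces it.
x: forces it.
y: forces it.
Worlds forcing the formula: {w, x, y}.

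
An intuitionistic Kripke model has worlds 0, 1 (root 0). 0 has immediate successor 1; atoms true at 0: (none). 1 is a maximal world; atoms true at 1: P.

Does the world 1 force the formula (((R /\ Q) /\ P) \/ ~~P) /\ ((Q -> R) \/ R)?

1 ||- (((R /\ Q) /\ P) \/ ~~P) /\ ((Q -> R) \/ R) since 1 forces both conjuncts.

Yes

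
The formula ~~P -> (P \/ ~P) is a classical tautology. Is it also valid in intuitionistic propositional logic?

No

This is a variant of double-negation elimination (deriving excluded middle from double negation), which is not intuitionistically valid.
A Kripke countermodel: worlds u0, u1; order generated by u0 <= u1; atoms true at each world — u0:{}; u1:{P}.
u0 ||-/- ~~P -> (P \/ ~P): already at u0 itself, u0 ||- ~~P but u0 ||-/- P \/ ~P.
u0 ||-/- P \/ ~P: neither disjunct is forced at u0.
u0 lacks atom P, so u0 ||-/- P.
So the root u0 does not force the formula.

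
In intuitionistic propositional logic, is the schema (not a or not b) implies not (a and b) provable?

Yes

This is a constructively valid De Morgan direction (disjunction of negations to negated conjunction), which is intuitionistically derivable.
If not a holds at a world then no accessible world forces a, hence none forces a and b; likewise for not b.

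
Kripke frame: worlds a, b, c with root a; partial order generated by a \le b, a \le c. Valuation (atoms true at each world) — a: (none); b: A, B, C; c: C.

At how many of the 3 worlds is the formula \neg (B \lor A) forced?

1

a: does not force it — a \nVdash \neg (B \lor A) since b is accessible from a and b \Vdash B \lor A.
b: does not force it.
c: forces it.
Worlds forcing the formula: {c}.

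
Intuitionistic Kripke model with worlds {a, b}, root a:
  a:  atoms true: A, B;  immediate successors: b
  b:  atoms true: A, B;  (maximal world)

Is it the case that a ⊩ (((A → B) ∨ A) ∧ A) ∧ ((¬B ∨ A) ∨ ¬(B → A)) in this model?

Yes

a ⊩ (((A → B) ∨ A) ∧ A) ∧ ((¬B ∨ A) ∨ ¬(B → A)) since a forces both conjuncts.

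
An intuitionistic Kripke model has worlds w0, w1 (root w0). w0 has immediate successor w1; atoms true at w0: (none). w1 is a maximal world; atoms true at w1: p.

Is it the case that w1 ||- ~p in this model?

No

w1 ||-/- ~p since w1 is accessible from w1 and w1 ||- p.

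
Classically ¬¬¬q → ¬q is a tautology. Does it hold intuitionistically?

Yes

This is triple-negation reduction, which is intuitionistically derivable.
Assume ¬¬¬q and suppose q. Then ¬¬q (double-negation introduction), contradicting ¬¬¬q. So ¬q.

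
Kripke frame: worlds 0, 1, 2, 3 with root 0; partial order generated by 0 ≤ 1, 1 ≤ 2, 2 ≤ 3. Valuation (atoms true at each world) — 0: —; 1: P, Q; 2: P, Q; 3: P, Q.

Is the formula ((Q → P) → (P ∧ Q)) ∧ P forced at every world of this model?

Not every world: 0 ⊮ ((Q → P) → (P ∧ Q)) ∧ P.
0 ⊮ ((Q → P) → (P ∧ Q)) ∧ P since 0 fails (Q → P) → (P ∧ Q).

No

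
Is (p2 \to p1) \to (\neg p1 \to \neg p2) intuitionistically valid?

This is the forward direction of contraposition, which is intuitionistically derivable.
Assume p2 \to p1 and \neg p1. If p2 held then p1 would follow, contradicting \neg p1; so \neg p2.

Yes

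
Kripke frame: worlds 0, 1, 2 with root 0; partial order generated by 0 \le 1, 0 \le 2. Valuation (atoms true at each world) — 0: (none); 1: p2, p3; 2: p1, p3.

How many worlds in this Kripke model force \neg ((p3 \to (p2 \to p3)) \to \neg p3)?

0: forces it.
1: forces it.
2: forces it.
Worlds forcing the formula: {0, 1, 2}.

3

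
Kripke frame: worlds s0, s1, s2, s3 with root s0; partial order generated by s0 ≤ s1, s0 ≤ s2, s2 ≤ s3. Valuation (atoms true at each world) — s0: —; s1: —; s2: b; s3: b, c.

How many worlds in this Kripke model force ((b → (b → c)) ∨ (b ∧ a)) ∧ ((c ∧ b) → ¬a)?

2

s0: does not force it — s0 ⊮ ((b → (b → c)) ∨ (b ∧ a)) ∧ ((c ∧ b) → ¬a) since s0 fails (b → (b → c)) ∨ (b ∧ a).
s1: forces it.
s2: does not force it — s2 ⊮ ((b → (b → c)) ∨ (b ∧ a)) ∧ ((c ∧ b) → ¬a) since s2 fails (b → (b → c)) ∨ (b ∧ a).
s3: forces it.
Worlds forcing the formula: {s1, s3}.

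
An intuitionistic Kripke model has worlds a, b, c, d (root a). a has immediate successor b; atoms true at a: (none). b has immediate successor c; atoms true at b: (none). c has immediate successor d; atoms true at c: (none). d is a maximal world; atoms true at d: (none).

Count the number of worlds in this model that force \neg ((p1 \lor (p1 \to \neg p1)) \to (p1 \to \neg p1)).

a: does not force it — a \nVdash \neg ((p1 \lor (p1 \to \neg p1)) \to (p1 \to \neg p1)) since a is accessible from a and a \Vdash (p1 \lor (p1 \to \neg p1)) \to (p1 \to \neg p1).
b: does not force it — b \nVdash \neg ((p1 \lor (p1 \to \neg p1)) \to (p1 \to \neg p1)) since b is accessible from b and b \Vdash (p1 \lor (p1 \to \neg p1)) \to (p1 \to \neg p1).
c: does not force it — c \nVdash \neg ((p1 \lor (p1 \to \neg p1)) \to (p1 \to \neg p1)) since c is accessible from c and c \Vdash (p1 \lor (p1 \to \neg p1)) \to (p1 \to \neg p1).
d: does not force it.
Worlds forcing the formula: { }.

0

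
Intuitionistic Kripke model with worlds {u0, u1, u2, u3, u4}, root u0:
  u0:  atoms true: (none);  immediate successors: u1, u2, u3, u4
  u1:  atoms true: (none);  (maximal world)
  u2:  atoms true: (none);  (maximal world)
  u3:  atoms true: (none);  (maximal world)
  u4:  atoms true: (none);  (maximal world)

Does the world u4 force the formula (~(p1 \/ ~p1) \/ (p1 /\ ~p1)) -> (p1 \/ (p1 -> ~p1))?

u4 ||- (~(p1 \/ ~p1) \/ (p1 /\ ~p1)) -> (p1 \/ (p1 -> ~p1)) vacuously: no world accessible from u4 forces the antecedent ~(p1 \/ ~p1) \/ (p1 /\ ~p1).

Yes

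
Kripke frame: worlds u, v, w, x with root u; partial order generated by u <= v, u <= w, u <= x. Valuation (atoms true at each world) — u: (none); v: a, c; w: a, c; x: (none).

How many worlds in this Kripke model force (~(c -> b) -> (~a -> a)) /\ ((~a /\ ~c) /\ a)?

0

u: does not force it — u ||-/- (~(c -> b) -> (~a -> a)) /\ ((~a /\ ~c) /\ a) since u fails (~a /\ ~c) /\ a.
v: does not force it — v ||-/- (~(c -> b) -> (~a -> a)) /\ ((~a /\ ~c) /\ a) since v fails (~a /\ ~c) /\ a.
w: does not force it — w ||-/- (~(c -> b) -> (~a -> a)) /\ ((~a /\ ~c) /\ a) since w fails (~a /\ ~c) /\ a.
x: does not force it.
Worlds forcing the formula: { }.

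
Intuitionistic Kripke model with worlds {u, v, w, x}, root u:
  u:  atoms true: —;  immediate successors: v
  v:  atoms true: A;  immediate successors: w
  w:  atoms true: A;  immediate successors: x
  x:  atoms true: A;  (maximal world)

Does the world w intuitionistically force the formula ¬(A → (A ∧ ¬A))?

w ⊩ ¬(A → (A ∧ ¬A)): no world accessible from w forces A → (A ∧ ¬A).

Yes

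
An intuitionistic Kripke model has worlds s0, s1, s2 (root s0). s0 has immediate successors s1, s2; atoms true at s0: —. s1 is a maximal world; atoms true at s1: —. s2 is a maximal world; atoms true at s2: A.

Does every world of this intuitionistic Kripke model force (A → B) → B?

Not every world: s0 ⊮ (A → B) → B.
s0 ⊮ (A → B) → B: at the accessible world s1, s1 ⊩ A → B but s1 ⊮ B.
s1 lacks atom B, so s1 ⊮ B.

No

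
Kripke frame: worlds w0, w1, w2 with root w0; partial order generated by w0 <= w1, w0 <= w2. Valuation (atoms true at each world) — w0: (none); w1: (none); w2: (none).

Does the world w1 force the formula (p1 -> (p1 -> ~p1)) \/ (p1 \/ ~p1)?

w1 ||- (p1 -> (p1 -> ~p1)) \/ (p1 \/ ~p1) via the disjunct p1 -> (p1 -> ~p1).

Yes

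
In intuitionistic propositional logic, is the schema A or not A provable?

This is the law of excluded middle, which is not intuitionistically valid.
A Kripke countermodel: worlds u, v; order generated by u <= v; atoms true at each world — u:{}; v:{A}.
u does not force A or not A: neither disjunct is forced at u.
u lacks atom A, so u does not force A.
So the root u does not force the formula.

No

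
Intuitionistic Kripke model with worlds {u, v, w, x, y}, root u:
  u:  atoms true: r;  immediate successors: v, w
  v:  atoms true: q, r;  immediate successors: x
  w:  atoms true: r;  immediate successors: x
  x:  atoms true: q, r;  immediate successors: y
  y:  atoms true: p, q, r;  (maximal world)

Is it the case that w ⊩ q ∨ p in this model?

w ⊮ q ∨ p: neither disjunct is forced at w.
w lacks atom q, so w ⊮ q.

No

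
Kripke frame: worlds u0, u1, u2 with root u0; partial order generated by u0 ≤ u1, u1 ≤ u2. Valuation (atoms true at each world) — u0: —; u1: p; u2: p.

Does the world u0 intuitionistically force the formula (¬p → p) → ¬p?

No

u0 ⊮ (¬p → p) → ¬p: already at u0 itself, u0 ⊩ ¬p → p but u0 ⊮ ¬p.
u0 ⊮ ¬p since u1 is accessible from u0 and u1 ⊩ p.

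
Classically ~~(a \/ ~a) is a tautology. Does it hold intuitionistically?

This is the double negation of excluded middle, which is intuitionistically derivable.
Assuming ~(a \/ ~a): from a we'd get a \/ ~a, so ~a; but then a \/ ~a again — contradiction. Hence ~~(a \/ ~a).

Yes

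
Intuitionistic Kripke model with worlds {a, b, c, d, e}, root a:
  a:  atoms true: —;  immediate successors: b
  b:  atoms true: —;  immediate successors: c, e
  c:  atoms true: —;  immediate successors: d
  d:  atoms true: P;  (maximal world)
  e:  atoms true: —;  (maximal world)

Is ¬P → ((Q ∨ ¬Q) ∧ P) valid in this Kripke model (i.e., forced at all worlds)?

No

Not every world: a ⊮ ¬P → ((Q ∨ ¬Q) ∧ P).
a ⊮ ¬P → ((Q ∨ ¬Q) ∧ P): at the accessible world e, e ⊩ ¬P but e ⊮ (Q ∨ ¬Q) ∧ P.
e ⊮ (Q ∨ ¬Q) ∧ P since e fails P.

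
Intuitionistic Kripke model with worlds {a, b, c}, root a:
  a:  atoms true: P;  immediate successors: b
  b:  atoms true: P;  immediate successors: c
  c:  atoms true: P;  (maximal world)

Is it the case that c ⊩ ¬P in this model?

No

c ⊮ ¬P since c is accessible from c and c ⊩ P.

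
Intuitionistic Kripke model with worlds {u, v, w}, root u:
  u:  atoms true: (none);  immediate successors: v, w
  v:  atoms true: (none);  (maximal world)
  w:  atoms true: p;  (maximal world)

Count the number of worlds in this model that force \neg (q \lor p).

u: does not force it — u \nVdash \neg (q \lor p) since w is accessible from u and w \Vdash q \lor p.
v: forces it.
w: does not force it — w \nVdash \neg (q \lor p) since w is accessible from w and w \Vdash q \lor p.
Worlds forcing the formula: {v}.

1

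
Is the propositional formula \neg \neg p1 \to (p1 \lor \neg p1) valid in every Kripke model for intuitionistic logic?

No

This is a variant of double-negation elimination (deriving excluded middle from double negation), which is not intuitionistically valid.
A Kripke countermodel: worlds u0, u1; order generated by u0 \le u1; atoms true at each world — u0:{}; u1:{p1}.
u0 \nVdash \neg \neg p1 \to (p1 \lor \neg p1): already at u0 itself, u0 \Vdash \neg \neg p1 but u0 \nVdash p1 \lor \neg p1.
u0 \nVdash p1 \lor \neg p1: neither disjunct is forced at u0.
u0 lacks atom p1, so u0 \nVdash p1.
So the root u0 does not force the formula.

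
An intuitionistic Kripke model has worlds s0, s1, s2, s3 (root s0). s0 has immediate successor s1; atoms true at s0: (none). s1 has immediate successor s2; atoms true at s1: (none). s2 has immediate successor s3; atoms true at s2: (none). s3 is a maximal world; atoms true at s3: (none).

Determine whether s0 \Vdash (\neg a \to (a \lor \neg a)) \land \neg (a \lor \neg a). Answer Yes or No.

No

s0 \nVdash (\neg a \to (a \lor \neg a)) \land \neg (a \lor \neg a) since s0 fails \neg (a \lor \neg a).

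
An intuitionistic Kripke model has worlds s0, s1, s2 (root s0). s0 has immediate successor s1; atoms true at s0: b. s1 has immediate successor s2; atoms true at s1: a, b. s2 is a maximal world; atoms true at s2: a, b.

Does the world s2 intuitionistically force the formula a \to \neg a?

No

s2 \nVdash a \to \neg a: already at s2 itself, s2 \Vdash a but s2 \nVdash \neg a.
s2 \nVdash \neg a since s2 is accessible from s2 and s2 \Vdash a.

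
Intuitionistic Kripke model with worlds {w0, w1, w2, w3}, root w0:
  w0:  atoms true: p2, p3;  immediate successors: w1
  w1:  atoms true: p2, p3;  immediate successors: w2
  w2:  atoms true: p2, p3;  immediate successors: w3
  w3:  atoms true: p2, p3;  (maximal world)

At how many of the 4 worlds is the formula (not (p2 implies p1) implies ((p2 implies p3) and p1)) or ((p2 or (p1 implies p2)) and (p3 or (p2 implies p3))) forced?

4

w0: forces it.
w1: forces it.
w2: forces it.
w3: forces it.
Worlds forcing the formula: {w0, w1, w2, w3}.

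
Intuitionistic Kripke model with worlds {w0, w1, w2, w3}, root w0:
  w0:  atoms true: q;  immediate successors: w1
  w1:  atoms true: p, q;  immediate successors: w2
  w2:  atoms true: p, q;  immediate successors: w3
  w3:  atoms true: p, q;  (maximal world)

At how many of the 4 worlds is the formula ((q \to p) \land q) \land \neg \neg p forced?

3

w0: does not force it — w0 \nVdash ((q \to p) \land q) \land \neg \neg p since w0 fails (q \to p) \land q.
w1: forces it.
w2: forces it.
w3: forces it.
Worlds forcing the formula: {w1, w2, w3}.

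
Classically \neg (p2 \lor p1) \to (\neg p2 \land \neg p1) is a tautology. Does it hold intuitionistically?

This is a constructively valid De Morgan direction (negated disjunction to conjunction of negations), which is intuitionistically derivable.
From \neg (p2 \lor p1): if p2 held then p2 \lor p1 would, contradiction — so \neg p2; similarly \neg p1.

Yes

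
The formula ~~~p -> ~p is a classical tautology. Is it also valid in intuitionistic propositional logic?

This is triple-negation reduction, which is intuitionistically derivable.
Assume ~~~p and suppose p. Then ~~p (double-negation introduction), contradicting ~~~p. So ~p.

Yes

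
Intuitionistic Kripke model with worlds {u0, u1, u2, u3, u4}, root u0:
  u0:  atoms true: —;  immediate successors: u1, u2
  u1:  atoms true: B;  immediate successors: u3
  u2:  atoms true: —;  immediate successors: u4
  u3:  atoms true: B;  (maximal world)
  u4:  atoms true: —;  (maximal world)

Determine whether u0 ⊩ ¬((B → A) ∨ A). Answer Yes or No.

u0 ⊮ ¬((B → A) ∨ A) since u2 is accessible from u0 and u2 ⊩ (B → A) ∨ A.
u2 ⊩ (B → A) ∨ A via the disjunct B → A.

No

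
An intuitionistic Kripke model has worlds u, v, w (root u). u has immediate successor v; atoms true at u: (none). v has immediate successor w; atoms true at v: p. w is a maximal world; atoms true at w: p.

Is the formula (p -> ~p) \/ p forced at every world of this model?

Not every world: u ||-/- (p -> ~p) \/ p.
u ||-/- (p -> ~p) \/ p: neither disjunct is forced at u.
u ||-/- p -> ~p: at the accessible world v, v ||- p but v ||-/- ~p.
v ||-/- ~p since v is accessible from v and v ||- p.

No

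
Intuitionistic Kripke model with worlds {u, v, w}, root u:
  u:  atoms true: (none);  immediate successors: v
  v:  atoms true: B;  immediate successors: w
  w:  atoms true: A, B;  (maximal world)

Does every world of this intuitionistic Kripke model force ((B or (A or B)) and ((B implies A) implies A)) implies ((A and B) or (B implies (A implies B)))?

u forces ((B or (A or B)) and ((B implies A) implies A)) implies ((A and B) or (B implies (A implies B))): every world accessible from u that forces (B or (A or B)) and ((B implies A) implies A) (namely v, w) also forces (A and B) or (B implies (A implies B)).
Since the root u forces ((B or (A or B)) and ((B implies A) implies A)) implies ((A and B) or (B implies (A implies B))) and forcing is persistent (monotone upward), every world forces it.

Yes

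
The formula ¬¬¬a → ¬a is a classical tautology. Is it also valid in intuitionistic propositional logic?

Yes

This is triple-negation reduction, which is intuitionistically derivable.
Assume ¬¬¬a and suppose a. Then ¬¬a (double-negation introduction), contradicting ¬¬¬a. So ¬a.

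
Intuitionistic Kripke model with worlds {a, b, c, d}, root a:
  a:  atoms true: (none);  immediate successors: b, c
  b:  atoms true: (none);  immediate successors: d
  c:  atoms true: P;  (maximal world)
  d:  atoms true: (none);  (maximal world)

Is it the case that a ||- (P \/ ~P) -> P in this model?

a ||-/- (P \/ ~P) -> P: at the accessible world b, b ||- P \/ ~P but b ||-/- P.
b lacks atom P, so b ||-/- P.

No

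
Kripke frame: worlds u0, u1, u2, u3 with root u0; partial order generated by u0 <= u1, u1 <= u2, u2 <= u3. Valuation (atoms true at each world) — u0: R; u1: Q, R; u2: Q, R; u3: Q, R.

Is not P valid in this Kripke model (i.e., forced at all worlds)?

Yes

u0 forces not P: no world accessible from u0 forces P.
Since the root u0 forces not P and forcing is persistent (monotone upward), every world forces it.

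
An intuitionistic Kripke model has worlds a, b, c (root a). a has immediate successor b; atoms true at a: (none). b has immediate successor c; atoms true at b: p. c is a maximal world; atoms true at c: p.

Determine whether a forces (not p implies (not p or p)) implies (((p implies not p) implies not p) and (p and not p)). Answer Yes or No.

a does not force (not p implies (not p or p)) implies (((p implies not p) implies not p) and (p and not p)): already at a itself, a forces not p implies (not p or p) but a does not force ((p implies not p) implies not p) and (p and not p).
a does not force ((p implies not p) implies not p) and (p and not p) since a fails p and not p.

No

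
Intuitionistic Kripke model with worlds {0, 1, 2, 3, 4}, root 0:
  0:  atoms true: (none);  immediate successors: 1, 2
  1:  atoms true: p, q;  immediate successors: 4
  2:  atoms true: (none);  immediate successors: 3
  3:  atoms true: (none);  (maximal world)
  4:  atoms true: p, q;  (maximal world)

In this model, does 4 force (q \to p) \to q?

4 \Vdash (q \to p) \to q: every world accessible from 4 that forces q \to p (namely 4) also forces q.

Yes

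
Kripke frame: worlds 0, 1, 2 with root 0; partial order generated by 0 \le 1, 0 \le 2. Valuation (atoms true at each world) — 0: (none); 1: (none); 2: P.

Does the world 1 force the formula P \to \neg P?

Yes

1 \Vdash P \to \neg P vacuously: no world accessible from 1 forces the antecedent P.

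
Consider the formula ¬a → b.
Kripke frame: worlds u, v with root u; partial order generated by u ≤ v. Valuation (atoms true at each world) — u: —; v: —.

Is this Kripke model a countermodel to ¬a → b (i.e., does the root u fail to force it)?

u ⊮ ¬a → b: already at u itself, u ⊩ ¬a but u ⊮ b.
u lacks atom b, so u ⊮ b.
So the root u does not force ¬a → b; the model is a countermodel.

Yes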